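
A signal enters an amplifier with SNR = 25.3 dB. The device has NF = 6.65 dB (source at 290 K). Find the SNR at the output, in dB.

18.65 dB

By definition F = SNR_in/SNR_out, so in dB: SNR_out = SNR_in − NF
SNR_out = 25.3 − 6.65 = 18.65 dB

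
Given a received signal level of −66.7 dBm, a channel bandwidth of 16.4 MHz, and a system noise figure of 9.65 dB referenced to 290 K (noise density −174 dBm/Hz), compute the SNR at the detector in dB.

Noise floor: N = −174 + 10 log₁₀(B) + NF
10 log₁₀(1.64×10⁷) = 72.15 dB
N = −174 + 72.15 + 9.65 = −92.20 dBm
SNR = P_sig − N = −66.7 − (−92.20) = 25.50 dB → 25.5 dB

25.5 dB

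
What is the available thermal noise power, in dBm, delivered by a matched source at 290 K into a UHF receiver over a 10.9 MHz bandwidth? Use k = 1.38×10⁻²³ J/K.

P_n = kTB = 1.38×10⁻²³ × 290 × 1.09×10⁷ = 4.36×10⁻¹⁴ W
In dBm: 10 log₁₀(4.36×10⁻¹⁴ / 10⁻³) = −103.6 dBm

−103.6 dBm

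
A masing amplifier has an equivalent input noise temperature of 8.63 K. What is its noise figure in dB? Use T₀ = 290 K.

F = 1 + T_e/T₀ = 1 + 8.63/290 = 1.02976
NF = 10 log₁₀(1.02976) = 0.127 dB

0.127 dB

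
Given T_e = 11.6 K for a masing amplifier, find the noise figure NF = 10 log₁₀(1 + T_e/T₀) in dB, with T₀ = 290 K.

F = 1 + T_e/T₀ = 1 + 11.6/290 = 1.04
NF = 10 log₁₀(1.04) = 0.170 dB

0.170 dB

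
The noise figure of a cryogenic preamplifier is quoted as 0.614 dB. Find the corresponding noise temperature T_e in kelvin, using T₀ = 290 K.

44.0 K

F = 10^(0.614/10) = 1.15186
T_e = (F − 1)·T₀ = (1.15186 − 1) × 290 = 44.0 K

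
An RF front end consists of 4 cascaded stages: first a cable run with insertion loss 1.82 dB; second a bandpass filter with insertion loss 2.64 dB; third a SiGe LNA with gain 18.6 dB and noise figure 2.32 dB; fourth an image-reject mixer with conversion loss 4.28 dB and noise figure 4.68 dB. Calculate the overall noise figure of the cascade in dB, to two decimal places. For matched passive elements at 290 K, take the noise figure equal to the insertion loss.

6.85 dB

Convert to linear (a loss of L dB is a gain of −L dB): F_i = 10^(NF_i/10), G_i = 10^(G_i,dB/10)
  Stage 1: F_1 = 10^(1.82/10) = 1.521, G_1 = 10^(−1.82/10) = 0.6577
  Stage 2: F_2 = 10^(2.64/10) = 1.837, G_2 = 10^(−2.64/10) = 0.5445
  Stage 3: F_3 = 10^(2.32/10) = 1.706, G_3 = 10^(18.6/10) = 72.44
  Stage 4: F_4 = 10^(4.68/10) = 2.938, G_4 = 10^(−4.28/10) = 0.3733
Friis cascade:
  F = 1.521 + (1.837 − 1)/0.6577 + (1.706 − 1)/0.3581 + (2.938 − 1)/25.94 = 4.839
NF = 10 log₁₀(4.839) = 6.85 dB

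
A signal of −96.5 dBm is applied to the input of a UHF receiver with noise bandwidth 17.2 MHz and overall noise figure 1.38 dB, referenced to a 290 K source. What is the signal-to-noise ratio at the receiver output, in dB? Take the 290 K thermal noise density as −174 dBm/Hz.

Noise floor: N = −174 + 10 log₁₀(B) + NF
10 log₁₀(1.72×10⁷) = 72.36 dB
N = −174 + 72.36 + 1.38 = −100.26 dBm
SNR = P_sig − N = −96.5 − (−100.26) = 3.76 dB → 3.8 dB

3.8 dB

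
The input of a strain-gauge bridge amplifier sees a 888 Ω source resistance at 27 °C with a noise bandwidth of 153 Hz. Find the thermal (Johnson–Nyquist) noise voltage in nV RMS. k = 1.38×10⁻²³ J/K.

T = 27 °C + 273.15 = 300.15 K
V_n = √(4kTRB)
4kTRB = 4 × 1.38×10⁻²³ × 300.15 × 8.88×10² × 1.53×10² = 2.25×10⁻¹⁵ V²
V_n = √(2.25×10⁻¹⁵) = 4.74×10⁻⁸ V = 47.4 nV

47.4 nV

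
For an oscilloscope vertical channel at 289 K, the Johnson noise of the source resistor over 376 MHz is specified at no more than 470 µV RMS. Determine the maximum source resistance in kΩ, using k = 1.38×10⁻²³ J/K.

36.8 kΩ

Johnson–Nyquist: V_n = √(4kTRB) ⇒ R = V_n² / (4kTB)
4kTB = 4 × 1.38×10⁻²³ × 289 × 3.76×10⁸ = 6.00×10⁻¹²
R = (4.70×10⁻⁴)² / 6.00×10⁻¹² = 3.68×10⁴ Ω = 36.8 kΩ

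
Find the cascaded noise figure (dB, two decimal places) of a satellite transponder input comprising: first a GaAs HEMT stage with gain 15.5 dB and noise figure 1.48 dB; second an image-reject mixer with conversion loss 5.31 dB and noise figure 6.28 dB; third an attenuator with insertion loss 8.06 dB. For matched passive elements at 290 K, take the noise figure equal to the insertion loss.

Convert to linear (a loss of L dB is a gain of −L dB): F_i = 10^(NF_i/10), G_i = 10^(G_i,dB/10)
  Stage 1: F_1 = 10^(1.48/10) = 1.406, G_1 = 10^(15.5/10) = 35.48
  Stage 2: F_2 = 10^(6.28/10) = 4.246, G_2 = 10^(−5.31/10) = 0.2944
  Stage 3: F_3 = 10^(8.06/10) = 6.397, G_3 = 10^(−8.06/10) = 0.1563
Friis cascade:
  F = 1.406 + (4.246 − 1)/35.48 + (6.397 − 1)/10.45 = 2.014
NF = 10 log₁₀(2.014) = 3.04 dB

3.04 dB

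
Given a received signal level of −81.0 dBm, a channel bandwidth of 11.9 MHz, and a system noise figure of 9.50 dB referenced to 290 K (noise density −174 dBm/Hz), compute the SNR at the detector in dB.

12.7 dB

Noise floor: N = −174 + 10 log₁₀(B) + NF
10 log₁₀(1.19×10⁷) = 70.76 dB
N = −174 + 70.76 + 9.50 = −93.74 dBm
SNR = P_sig − N = −81.0 − (−93.74) = 12.74 dB → 12.7 dB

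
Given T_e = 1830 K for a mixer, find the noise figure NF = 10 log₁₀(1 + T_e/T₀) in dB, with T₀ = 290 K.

8.64 dB

F = 1 + T_e/T₀ = 1 + 1830/290 = 7.31034
NF = 10 log₁₀(7.31034) = 8.64 dB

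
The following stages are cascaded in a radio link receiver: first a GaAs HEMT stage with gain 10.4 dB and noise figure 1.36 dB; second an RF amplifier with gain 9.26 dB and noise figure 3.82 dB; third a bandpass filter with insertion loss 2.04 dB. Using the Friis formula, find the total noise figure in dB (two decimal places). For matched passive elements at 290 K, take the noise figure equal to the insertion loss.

1.77 dB

Convert to linear (a loss of L dB is a gain of −L dB): F_i = 10^(NF_i/10), G_i = 10^(G_i,dB/10)
  Stage 1: F_1 = 10^(1.36/10) = 1.368, G_1 = 10^(10.4/10) = 10.96
  Stage 2: F_2 = 10^(3.82/10) = 2.410, G_2 = 10^(9.26/10) = 8.433
  Stage 3: F_3 = 10^(2.04/10) = 1.600, G_3 = 10^(−2.04/10) = 0.6252
Friis cascade:
  F = 1.368 + (2.410 − 1)/10.96 + (1.600 − 1)/92.47 = 1.503
NF = 10 log₁₀(1.503) = 1.77 dB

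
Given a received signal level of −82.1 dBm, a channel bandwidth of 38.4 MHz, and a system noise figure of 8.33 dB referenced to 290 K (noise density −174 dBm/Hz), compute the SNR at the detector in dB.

7.7 dB

Noise floor: N = −174 + 10 log₁₀(B) + NF
10 log₁₀(3.84×10⁷) = 75.84 dB
N = −174 + 75.84 + 8.33 = −89.83 dBm
SNR = P_sig − N = −82.1 − (−89.83) = 7.73 dB → 7.7 dB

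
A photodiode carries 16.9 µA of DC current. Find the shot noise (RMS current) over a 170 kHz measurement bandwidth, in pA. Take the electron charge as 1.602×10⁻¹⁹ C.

959 pA

I_n = √(2qI·B)
2qI·B = 2 × 1.602×10⁻¹⁹ × 1.69×10⁻⁵ × 1.70×10⁵ = 9.21×10⁻¹⁹ A²
I_n = √(9.21×10⁻¹⁹) = 9.59×10⁻¹⁰ A = 959 pA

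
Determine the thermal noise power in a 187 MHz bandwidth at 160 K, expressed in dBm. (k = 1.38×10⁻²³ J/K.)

−93.8 dBm

P_n = kTB = 1.38×10⁻²³ × 160 × 1.87×10⁸ = 4.13×10⁻¹³ W
In dBm: 10 log₁₀(4.13×10⁻¹³ / 10⁻³) = −93.8 dBm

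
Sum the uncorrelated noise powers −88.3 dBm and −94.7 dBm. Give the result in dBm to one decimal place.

−87.4 dBm

Convert to linear, add, convert back:
P₁ = 1.48×10⁻¹² W, P₂ = 3.39×10⁻¹³ W
P_tot = 1.82×10⁻¹² W → 10 log₁₀(P_tot / 10⁻³) = −87.4 dBm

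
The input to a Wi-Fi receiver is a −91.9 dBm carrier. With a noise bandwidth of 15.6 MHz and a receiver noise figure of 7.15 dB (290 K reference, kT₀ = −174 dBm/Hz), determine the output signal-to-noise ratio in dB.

3.0 dB

Noise floor: N = −174 + 10 log₁₀(B) + NF
10 log₁₀(1.56×10⁷) = 71.93 dB
N = −174 + 71.93 + 7.15 = −94.92 dBm
SNR = P_sig − N = −91.9 − (−94.92) = 3.02 dB → 3.0 dB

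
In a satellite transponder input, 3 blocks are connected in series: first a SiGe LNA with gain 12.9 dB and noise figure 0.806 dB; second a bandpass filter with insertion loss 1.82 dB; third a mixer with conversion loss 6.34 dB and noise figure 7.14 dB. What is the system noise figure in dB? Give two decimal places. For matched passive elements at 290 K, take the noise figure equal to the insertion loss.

1.92 dB

Convert to linear (a loss of L dB is a gain of −L dB): F_i = 10^(NF_i/10), G_i = 10^(G_i,dB/10)
  Stage 1: F_1 = 10^(0.806/10) = 1.204, G_1 = 10^(12.9/10) = 19.50
  Stage 2: F_2 = 10^(1.82/10) = 1.521, G_2 = 10^(−1.82/10) = 0.6577
  Stage 3: F_3 = 10^(7.14/10) = 5.176, G_3 = 10^(−6.34/10) = 0.2323
Friis cascade:
  F = 1.204 + (1.521 − 1)/19.50 + (5.176 − 1)/12.82 = 1.556
NF = 10 log₁₀(1.556) = 1.92 dB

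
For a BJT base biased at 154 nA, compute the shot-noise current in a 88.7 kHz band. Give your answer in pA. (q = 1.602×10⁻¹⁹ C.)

I_n = √(2qI·B)
2qI·B = 2 × 1.602×10⁻¹⁹ × 1.54×10⁻⁷ × 8.87×10⁴ = 4.38×10⁻²¹ A²
I_n = √(4.38×10⁻²¹) = 6.62×10⁻¹¹ A = 66.2 pA

66.2 pA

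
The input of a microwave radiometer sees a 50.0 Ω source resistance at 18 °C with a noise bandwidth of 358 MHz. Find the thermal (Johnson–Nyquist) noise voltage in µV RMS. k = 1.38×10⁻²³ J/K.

T = 18 °C + 273.15 = 291.15 K
V_n = √(4kTRB)
4kTRB = 4 × 1.38×10⁻²³ × 291.15 × 5.00×10¹ × 3.58×10⁸ = 2.88×10⁻¹⁰ V²
V_n = √(2.88×10⁻¹⁰) = 1.70×10⁻⁵ V = 17.0 µV

17.0 µV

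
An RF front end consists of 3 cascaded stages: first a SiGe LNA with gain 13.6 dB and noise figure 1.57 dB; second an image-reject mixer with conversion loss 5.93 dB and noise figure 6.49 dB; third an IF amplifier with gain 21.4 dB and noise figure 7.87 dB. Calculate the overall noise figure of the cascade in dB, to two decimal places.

3.91 dB

Convert to linear (a loss of L dB is a gain of −L dB): F_i = 10^(NF_i/10), G_i = 10^(G_i,dB/10)
  Stage 1: F_1 = 10^(1.57/10) = 1.435, G_1 = 10^(13.6/10) = 22.91
  Stage 2: F_2 = 10^(6.49/10) = 4.457, G_2 = 10^(−5.93/10) = 0.2553
  Stage 3: F_3 = 10^(7.87/10) = 6.124, G_3 = 10^(21.4/10) = 138.0
Friis cascade:
  F = 1.435 + (4.457 − 1)/22.91 + (6.124 − 1)/5.848 = 2.463
NF = 10 log₁₀(2.463) = 3.91 dB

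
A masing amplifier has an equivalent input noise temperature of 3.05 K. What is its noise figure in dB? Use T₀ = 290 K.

F = 1 + T_e/T₀ = 1 + 3.05/290 = 1.01052
NF = 10 log₁₀(1.01052) = 0.045 dB

0.045 dB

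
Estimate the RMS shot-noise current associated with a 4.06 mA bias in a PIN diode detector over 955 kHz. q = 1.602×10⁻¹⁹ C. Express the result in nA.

I_n = √(2qI·B)
2qI·B = 2 × 1.602×10⁻¹⁹ × 4.06×10⁻³ × 9.55×10⁵ = 1.24×10⁻¹⁵ A²
I_n = √(1.24×10⁻¹⁵) = 3.52×10⁻⁸ A = 35.2 nA

35.2 nA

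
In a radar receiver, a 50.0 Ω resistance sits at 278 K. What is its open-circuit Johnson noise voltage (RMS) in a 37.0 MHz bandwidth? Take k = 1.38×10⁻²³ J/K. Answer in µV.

V_n = √(4kTRB)
4kTRB = 4 × 1.38×10⁻²³ × 278 × 5.00×10¹ × 3.70×10⁷ = 2.84×10⁻¹¹ V²
V_n = √(2.84×10⁻¹¹) = 5.33×10⁻⁶ V = 5.33 µV

5.33 µV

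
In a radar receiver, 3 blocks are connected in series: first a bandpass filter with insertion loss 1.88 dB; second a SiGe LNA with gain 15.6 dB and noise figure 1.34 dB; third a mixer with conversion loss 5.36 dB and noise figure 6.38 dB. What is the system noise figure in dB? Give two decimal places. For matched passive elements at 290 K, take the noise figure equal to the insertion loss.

Convert to linear (a loss of L dB is a gain of −L dB): F_i = 10^(NF_i/10), G_i = 10^(G_i,dB/10)
  Stage 1: F_1 = 10^(1.88/10) = 1.542, G_1 = 10^(−1.88/10) = 0.6486
  Stage 2: F_2 = 10^(1.34/10) = 1.361, G_2 = 10^(15.6/10) = 36.31
  Stage 3: F_3 = 10^(6.38/10) = 4.345, G_3 = 10^(−5.36/10) = 0.2911
Friis cascade:
  F = 1.542 + (1.361 − 1)/0.6486 + (4.345 − 1)/23.55 = 2.241
NF = 10 log₁₀(2.241) = 3.50 dB

3.50 dB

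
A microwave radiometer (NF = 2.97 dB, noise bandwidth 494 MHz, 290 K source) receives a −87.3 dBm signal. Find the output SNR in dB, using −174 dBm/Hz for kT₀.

−3.2 dB

Noise floor: N = −174 + 10 log₁₀(B) + NF
10 log₁₀(4.94×10⁸) = 86.94 dB
N = −174 + 86.94 + 2.97 = −84.09 dBm
SNR = P_sig − N = −87.3 − (−84.09) = −3.21 dB → −3.2 dB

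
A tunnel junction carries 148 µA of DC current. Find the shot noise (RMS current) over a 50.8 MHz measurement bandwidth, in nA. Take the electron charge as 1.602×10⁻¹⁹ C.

49.1 nA

I_n = √(2qI·B)
2qI·B = 2 × 1.602×10⁻¹⁹ × 1.48×10⁻⁴ × 5.08×10⁷ = 2.41×10⁻¹⁵ A²
I_n = √(2.41×10⁻¹⁵) = 4.91×10⁻⁸ A = 49.1 nA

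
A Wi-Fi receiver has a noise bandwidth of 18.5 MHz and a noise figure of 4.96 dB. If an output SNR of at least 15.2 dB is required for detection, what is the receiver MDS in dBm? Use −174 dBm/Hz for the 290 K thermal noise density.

Sensitivity = −174 + 10 log₁₀(B) + NF + SNR_min
= −174 + 72.67 + 4.96 + 15.2
= −81.17 dBm → −81.2 dBm

−81.2 dBm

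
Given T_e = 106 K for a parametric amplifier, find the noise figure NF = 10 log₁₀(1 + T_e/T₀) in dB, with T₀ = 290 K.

F = 1 + T_e/T₀ = 1 + 106/290 = 1.36552
NF = 10 log₁₀(1.36552) = 1.35 dB

1.35 dB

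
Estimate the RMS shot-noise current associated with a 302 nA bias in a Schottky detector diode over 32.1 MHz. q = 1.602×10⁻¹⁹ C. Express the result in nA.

1.76 nA

I_n = √(2qI·B)
2qI·B = 2 × 1.602×10⁻¹⁹ × 3.02×10⁻⁷ × 3.21×10⁷ = 3.11×10⁻¹⁸ A²
I_n = √(3.11×10⁻¹⁸) = 1.76×10⁻⁹ A = 1.76 nA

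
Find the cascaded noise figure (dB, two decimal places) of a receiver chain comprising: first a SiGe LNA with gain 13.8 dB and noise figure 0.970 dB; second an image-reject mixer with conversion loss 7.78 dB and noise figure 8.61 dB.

1.79 dB

Convert to linear (a loss of L dB is a gain of −L dB): F_i = 10^(NF_i/10), G_i = 10^(G_i,dB/10)
  Stage 1: F_1 = 10^(0.970/10) = 1.250, G_1 = 10^(13.8/10) = 23.99
  Stage 2: F_2 = 10^(8.61/10) = 7.261, G_2 = 10^(−7.78/10) = 0.1667
Friis cascade:
  F = 1.250 + (7.261 − 1)/23.99 = 1.511
NF = 10 log₁₀(1.511) = 1.79 dB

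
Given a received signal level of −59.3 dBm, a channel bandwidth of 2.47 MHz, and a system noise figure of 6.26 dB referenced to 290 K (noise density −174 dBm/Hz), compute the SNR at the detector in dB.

44.5 dB

Noise floor: N = −174 + 10 log₁₀(B) + NF
10 log₁₀(2.47×10⁶) = 63.93 dB
N = −174 + 63.93 + 6.26 = −103.81 dBm
SNR = P_sig − N = −59.3 − (−103.81) = 44.51 dB → 44.5 dB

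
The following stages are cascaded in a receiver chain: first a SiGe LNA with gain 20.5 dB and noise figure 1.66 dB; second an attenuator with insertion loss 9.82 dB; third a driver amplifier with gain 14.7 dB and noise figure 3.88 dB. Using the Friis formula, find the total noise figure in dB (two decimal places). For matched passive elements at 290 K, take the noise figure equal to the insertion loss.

Convert to linear (a loss of L dB is a gain of −L dB): F_i = 10^(NF_i/10), G_i = 10^(G_i,dB/10)
  Stage 1: F_1 = 10^(1.66/10) = 1.466, G_1 = 10^(20.5/10) = 112.2
  Stage 2: F_2 = 10^(9.82/10) = 9.594, G_2 = 10^(−9.82/10) = 0.1042
  Stage 3: F_3 = 10^(3.88/10) = 2.443, G_3 = 10^(14.7/10) = 29.51
Friis cascade:
  F = 1.466 + (9.594 − 1)/112.2 + (2.443 − 1)/11.69 = 1.666
NF = 10 log₁₀(1.666) = 2.22 dB

2.22 dB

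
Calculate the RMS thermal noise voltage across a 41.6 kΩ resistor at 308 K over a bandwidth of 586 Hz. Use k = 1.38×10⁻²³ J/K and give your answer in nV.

644 nV

V_n = √(4kTRB)
4kTRB = 4 × 1.38×10⁻²³ × 308 × 4.16×10⁴ × 5.86×10² = 4.14×10⁻¹³ V²
V_n = √(4.14×10⁻¹³) = 6.44×10⁻⁷ V = 644 nV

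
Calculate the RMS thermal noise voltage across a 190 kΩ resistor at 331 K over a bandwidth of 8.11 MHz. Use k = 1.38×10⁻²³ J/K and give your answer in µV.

168 µV

V_n = √(4kTRB)
4kTRB = 4 × 1.38×10⁻²³ × 331 × 1.90×10⁵ × 8.11×10⁶ = 2.82×10⁻⁸ V²
V_n = √(2.82×10⁻⁸) = 1.68×10⁻⁴ V = 168 µV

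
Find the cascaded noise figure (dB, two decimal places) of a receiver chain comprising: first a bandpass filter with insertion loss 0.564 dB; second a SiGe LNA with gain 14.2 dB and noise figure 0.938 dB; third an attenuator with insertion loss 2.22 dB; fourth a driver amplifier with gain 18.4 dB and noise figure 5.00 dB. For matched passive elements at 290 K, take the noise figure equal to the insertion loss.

Convert to linear (a loss of L dB is a gain of −L dB): F_i = 10^(NF_i/10), G_i = 10^(G_i,dB/10)
  Stage 1: F_1 = 10^(0.564/10) = 1.139, G_1 = 10^(−0.564/10) = 0.8782
  Stage 2: F_2 = 10^(0.938/10) = 1.241, G_2 = 10^(14.2/10) = 26.30
  Stage 3: F_3 = 10^(2.22/10) = 1.667, G_3 = 10^(−2.22/10) = 0.5998
  Stage 4: F_4 = 10^(5.00/10) = 3.162, G_4 = 10^(18.4/10) = 69.18
Friis cascade:
  F = 1.139 + (1.241 − 1)/0.8782 + (1.667 − 1)/23.10 + (3.162 − 1)/13.85 = 1.598
NF = 10 log₁₀(1.598) = 2.04 dB

2.04 dB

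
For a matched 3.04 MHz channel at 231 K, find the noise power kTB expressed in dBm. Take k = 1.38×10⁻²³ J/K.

P_n = kTB = 1.38×10⁻²³ × 231 × 3.04×10⁶ = 9.69×10⁻¹⁵ W
In dBm: 10 log₁₀(9.69×10⁻¹⁵ / 10⁻³) = −110.1 dBm

−110.1 dBm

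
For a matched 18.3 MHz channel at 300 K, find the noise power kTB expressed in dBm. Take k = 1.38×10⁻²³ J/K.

P_n = kTB = 1.38×10⁻²³ × 300 × 1.83×10⁷ = 7.58×10⁻¹⁴ W
In dBm: 10 log₁₀(7.58×10⁻¹⁴ / 10⁻³) = −101.2 dBm

−101.2 dBm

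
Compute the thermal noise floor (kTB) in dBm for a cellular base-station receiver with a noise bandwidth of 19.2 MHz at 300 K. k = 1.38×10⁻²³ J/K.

P_n = kTB = 1.38×10⁻²³ × 300 × 1.92×10⁷ = 7.95×10⁻¹⁴ W
In dBm: 10 log₁₀(7.95×10⁻¹⁴ / 10⁻³) = −101.0 dBm

−101.0 dBm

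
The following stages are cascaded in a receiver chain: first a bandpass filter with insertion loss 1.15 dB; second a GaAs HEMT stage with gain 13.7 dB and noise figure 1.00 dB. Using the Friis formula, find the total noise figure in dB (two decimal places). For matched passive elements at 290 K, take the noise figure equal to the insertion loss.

Convert to linear (a loss of L dB is a gain of −L dB): F_i = 10^(NF_i/10), G_i = 10^(G_i,dB/10)
  Stage 1: F_1 = 10^(1.15/10) = 1.303, G_1 = 10^(−1.15/10) = 0.7674
  Stage 2: F_2 = 10^(1.00/10) = 1.259, G_2 = 10^(13.7/10) = 23.44
Friis cascade:
  F = 1.303 + (1.259 − 1)/0.7674 = 1.641
NF = 10 log₁₀(1.641) = 2.15 dB

2.15 dB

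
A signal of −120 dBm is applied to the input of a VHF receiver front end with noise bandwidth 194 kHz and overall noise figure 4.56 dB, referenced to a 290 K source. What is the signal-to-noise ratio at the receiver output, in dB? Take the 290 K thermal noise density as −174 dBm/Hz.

Noise floor: N = −174 + 10 log₁₀(B) + NF
10 log₁₀(1.94×10⁵) = 52.88 dB
N = −174 + 52.88 + 4.56 = −116.56 dBm
SNR = P_sig − N = −120 − (−116.56) = −3.44 dB → −3.4 dB

−3.4 dB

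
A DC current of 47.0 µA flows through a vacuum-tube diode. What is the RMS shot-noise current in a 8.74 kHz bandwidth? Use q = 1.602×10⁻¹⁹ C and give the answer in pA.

I_n = √(2qI·B)
2qI·B = 2 × 1.602×10⁻¹⁹ × 4.70×10⁻⁵ × 8.74×10³ = 1.32×10⁻¹⁹ A²
I_n = √(1.32×10⁻¹⁹) = 3.63×10⁻¹⁰ A = 363 pA

363 pA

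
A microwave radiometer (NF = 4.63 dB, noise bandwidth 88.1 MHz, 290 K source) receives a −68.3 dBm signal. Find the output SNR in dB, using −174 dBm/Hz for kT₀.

Noise floor: N = −174 + 10 log₁₀(B) + NF
10 log₁₀(8.81×10⁷) = 79.45 dB
N = −174 + 79.45 + 4.63 = −89.92 dBm
SNR = P_sig − N = −68.3 − (−89.92) = 21.62 dB → 21.6 dB

21.6 dB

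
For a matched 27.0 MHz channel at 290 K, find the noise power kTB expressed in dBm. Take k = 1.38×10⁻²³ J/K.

P_n = kTB = 1.38×10⁻²³ × 290 × 2.70×10⁷ = 1.08×10⁻¹³ W
In dBm: 10 log₁₀(1.08×10⁻¹³ / 10⁻³) = −99.7 dBm

−99.7 dBm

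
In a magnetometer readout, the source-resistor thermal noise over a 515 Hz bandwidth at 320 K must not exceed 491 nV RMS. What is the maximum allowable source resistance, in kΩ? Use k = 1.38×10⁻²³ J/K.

26.5 kΩ

Johnson–Nyquist: V_n = √(4kTRB) ⇒ R = V_n² / (4kTB)
4kTB = 4 × 1.38×10⁻²³ × 320 × 5.15×10² = 9.10×10⁻¹⁸
R = (4.91×10⁻⁷)² / 9.10×10⁻¹⁸ = 2.65×10⁴ Ω = 26.5 kΩ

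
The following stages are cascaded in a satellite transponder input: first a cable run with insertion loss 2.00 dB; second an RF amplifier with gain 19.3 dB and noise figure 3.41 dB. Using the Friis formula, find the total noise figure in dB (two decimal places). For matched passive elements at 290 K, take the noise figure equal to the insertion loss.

Convert to linear (a loss of L dB is a gain of −L dB): F_i = 10^(NF_i/10), G_i = 10^(G_i,dB/10)
  Stage 1: F_1 = 10^(2.00/10) = 1.585, G_1 = 10^(−2.00/10) = 0.6310
  Stage 2: F_2 = 10^(3.41/10) = 2.193, G_2 = 10^(19.3/10) = 85.11
Friis cascade:
  F = 1.585 + (2.193 − 1)/0.6310 = 3.475
NF = 10 log₁₀(3.475) = 5.41 dB

5.41 dB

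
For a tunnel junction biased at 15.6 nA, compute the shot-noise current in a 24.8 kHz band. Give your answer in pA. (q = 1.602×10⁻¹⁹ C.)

11.1 pA

I_n = √(2qI·B)
2qI·B = 2 × 1.602×10⁻¹⁹ × 1.56×10⁻⁸ × 2.48×10⁴ = 1.24×10⁻²² A²
I_n = √(1.24×10⁻²²) = 1.11×10⁻¹¹ A = 11.1 pA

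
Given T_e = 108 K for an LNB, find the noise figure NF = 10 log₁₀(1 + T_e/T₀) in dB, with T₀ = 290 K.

F = 1 + T_e/T₀ = 1 + 108/290 = 1.37241
NF = 10 log₁₀(1.37241) = 1.37 dB

1.37 dB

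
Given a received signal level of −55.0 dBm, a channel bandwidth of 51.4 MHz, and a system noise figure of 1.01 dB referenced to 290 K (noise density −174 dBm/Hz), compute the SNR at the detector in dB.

Noise floor: N = −174 + 10 log₁₀(B) + NF
10 log₁₀(5.14×10⁷) = 77.11 dB
N = −174 + 77.11 + 1.01 = −95.88 dBm
SNR = P_sig − N = −55.0 − (−95.88) = 40.88 dB → 40.9 dB

40.9 dB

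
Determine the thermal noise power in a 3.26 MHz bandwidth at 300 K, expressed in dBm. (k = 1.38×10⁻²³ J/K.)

−108.7 dBm

P_n = kTB = 1.38×10⁻²³ × 300 × 3.26×10⁶ = 1.35×10⁻¹⁴ W
In dBm: 10 log₁₀(1.35×10⁻¹⁴ / 10⁻³) = −108.7 dBm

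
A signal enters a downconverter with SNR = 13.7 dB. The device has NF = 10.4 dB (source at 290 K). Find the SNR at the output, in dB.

3.3 dB

By definition F = SNR_in/SNR_out, so in dB: SNR_out = SNR_in − NF
SNR_out = 13.7 − 10.4 = 3.3 dB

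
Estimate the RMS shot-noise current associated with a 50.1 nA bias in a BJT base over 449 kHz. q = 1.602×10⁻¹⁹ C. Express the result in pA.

84.9 pA

I_n = √(2qI·B)
2qI·B = 2 × 1.602×10⁻¹⁹ × 5.01×10⁻⁸ × 4.49×10⁵ = 7.21×10⁻²¹ A²
I_n = √(7.21×10⁻²¹) = 8.49×10⁻¹¹ A = 84.9 pA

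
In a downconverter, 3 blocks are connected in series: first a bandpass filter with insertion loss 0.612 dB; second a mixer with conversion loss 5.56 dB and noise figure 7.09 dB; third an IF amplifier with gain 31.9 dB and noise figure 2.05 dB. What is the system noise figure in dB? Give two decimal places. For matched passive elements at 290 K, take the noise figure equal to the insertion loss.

9.24 dB

Convert to linear (a loss of L dB is a gain of −L dB): F_i = 10^(NF_i/10), G_i = 10^(G_i,dB/10)
  Stage 1: F_1 = 10^(0.612/10) = 1.151, G_1 = 10^(−0.612/10) = 0.8686
  Stage 2: F_2 = 10^(7.09/10) = 5.117, G_2 = 10^(−5.56/10) = 0.2780
  Stage 3: F_3 = 10^(2.05/10) = 1.603, G_3 = 10^(31.9/10) = 1549
Friis cascade:
  F = 1.151 + (5.117 − 1)/0.8686 + (1.603 − 1)/0.2414 = 8.390
NF = 10 log₁₀(8.390) = 9.24 dB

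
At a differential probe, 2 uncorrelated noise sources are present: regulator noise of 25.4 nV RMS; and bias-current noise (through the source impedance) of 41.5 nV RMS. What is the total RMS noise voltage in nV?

48.7 nV

Uncorrelated sources add in power (mean-square): V_tot = √(ΣV_i²)
V_tot = √[(2.54×10⁻⁸)² + (4.15×10⁻⁸)²] = 4.87×10⁻⁸ V = 48.7 nV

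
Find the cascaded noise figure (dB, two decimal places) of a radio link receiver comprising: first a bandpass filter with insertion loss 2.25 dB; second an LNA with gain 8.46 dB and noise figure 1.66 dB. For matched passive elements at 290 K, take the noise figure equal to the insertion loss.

3.91 dB

Convert to linear (a loss of L dB is a gain of −L dB): F_i = 10^(NF_i/10), G_i = 10^(G_i,dB/10)
  Stage 1: F_1 = 10^(2.25/10) = 1.679, G_1 = 10^(−2.25/10) = 0.5957
  Stage 2: F_2 = 10^(1.66/10) = 1.466, G_2 = 10^(8.46/10) = 7.015
Friis cascade:
  F = 1.679 + (1.466 − 1)/0.5957 = 2.460
NF = 10 log₁₀(2.460) = 3.91 dB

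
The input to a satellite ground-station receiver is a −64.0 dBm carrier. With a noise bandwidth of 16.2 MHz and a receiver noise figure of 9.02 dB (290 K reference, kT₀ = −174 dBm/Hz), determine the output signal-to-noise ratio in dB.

Noise floor: N = −174 + 10 log₁₀(B) + NF
10 log₁₀(1.62×10⁷) = 72.1 dB
N = −174 + 72.1 + 9.02 = −92.88 dBm
SNR = P_sig − N = −64.0 − (−92.88) = 28.88 dB → 28.9 dB

28.9 dB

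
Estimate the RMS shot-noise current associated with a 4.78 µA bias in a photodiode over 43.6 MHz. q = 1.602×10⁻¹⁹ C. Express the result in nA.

I_n = √(2qI·B)
2qI·B = 2 × 1.602×10⁻¹⁹ × 4.78×10⁻⁶ × 4.36×10⁷ = 6.68×10⁻¹⁷ A²
I_n = √(6.68×10⁻¹⁷) = 8.17×10⁻⁹ A = 8.17 nA

8.17 nA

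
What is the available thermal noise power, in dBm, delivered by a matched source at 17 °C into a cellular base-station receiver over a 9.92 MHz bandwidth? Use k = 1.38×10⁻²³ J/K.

T = 17 °C + 273.15 = 290.15 K
P_n = kTB = 1.38×10⁻²³ × 290.15 × 9.92×10⁶ = 3.97×10⁻¹⁴ W
In dBm: 10 log₁₀(3.97×10⁻¹⁴ / 10⁻³) = −104.0 dBm

−104.0 dBm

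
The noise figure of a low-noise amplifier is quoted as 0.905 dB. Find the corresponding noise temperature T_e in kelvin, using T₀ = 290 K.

F = 10^(0.905/10) = 1.23169
T_e = (F − 1)·T₀ = (1.23169 − 1) × 290 = 67.2 K

67.2 K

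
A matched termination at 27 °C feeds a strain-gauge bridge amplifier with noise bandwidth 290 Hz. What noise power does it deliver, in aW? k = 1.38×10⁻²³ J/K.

T = 27 °C + 273.15 = 300.15 K
P_n = kTB = 1.38×10⁻²³ × 300.15 × 2.90×10² = 1.20×10⁻¹⁸ W = 1.20 aW

1.20 aW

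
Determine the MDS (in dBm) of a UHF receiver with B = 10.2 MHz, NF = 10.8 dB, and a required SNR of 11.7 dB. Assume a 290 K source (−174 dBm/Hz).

−81.4 dBm

Sensitivity = −174 + 10 log₁₀(B) + NF + SNR_min
= −174 + 70.09 + 10.8 + 11.7
= −81.41 dBm → −81.4 dBm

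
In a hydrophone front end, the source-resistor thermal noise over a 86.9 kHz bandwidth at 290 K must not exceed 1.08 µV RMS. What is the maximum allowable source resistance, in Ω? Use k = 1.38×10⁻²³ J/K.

838 Ω

Johnson–Nyquist: V_n = √(4kTRB) ⇒ R = V_n² / (4kTB)
4kTB = 4 × 1.38×10⁻²³ × 290 × 8.69×10⁴ = 1.39×10⁻¹⁵
R = (1.08×10⁻⁶)² / 1.39×10⁻¹⁵ = 8.38×10² Ω = 838 Ω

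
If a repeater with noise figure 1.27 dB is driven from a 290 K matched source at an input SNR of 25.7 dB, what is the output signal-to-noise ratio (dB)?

24.43 dB

By definition F = SNR_in/SNR_out, so in dB: SNR_out = SNR_in − NF
SNR_out = 25.7 − 1.27 = 24.43 dB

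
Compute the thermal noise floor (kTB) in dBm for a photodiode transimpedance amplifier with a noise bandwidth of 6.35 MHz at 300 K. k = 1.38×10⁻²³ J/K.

−105.8 dBm

P_n = kTB = 1.38×10⁻²³ × 300 × 6.35×10⁶ = 2.63×10⁻¹⁴ W
In dBm: 10 log₁₀(2.63×10⁻¹⁴ / 10⁻³) = −105.8 dBm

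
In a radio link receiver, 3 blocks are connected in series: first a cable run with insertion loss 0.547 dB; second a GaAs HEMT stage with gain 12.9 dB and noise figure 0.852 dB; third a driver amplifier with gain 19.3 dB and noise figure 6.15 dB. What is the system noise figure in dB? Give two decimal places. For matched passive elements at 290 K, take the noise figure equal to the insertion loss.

1.94 dB

Convert to linear (a loss of L dB is a gain of −L dB): F_i = 10^(NF_i/10), G_i = 10^(G_i,dB/10)
  Stage 1: F_1 = 10^(0.547/10) = 1.134, G_1 = 10^(−0.547/10) = 0.8817
  Stage 2: F_2 = 10^(0.852/10) = 1.217, G_2 = 10^(12.9/10) = 19.50
  Stage 3: F_3 = 10^(6.15/10) = 4.121, G_3 = 10^(19.3/10) = 85.11
Friis cascade:
  F = 1.134 + (1.217 − 1)/0.8817 + (4.121 − 1)/17.19 = 1.562
NF = 10 log₁₀(1.562) = 1.94 dB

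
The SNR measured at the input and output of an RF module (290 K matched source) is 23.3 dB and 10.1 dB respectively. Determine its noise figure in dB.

NF (dB) = SNR_in(dB) − SNR_out(dB) when the source is at T₀
NF = 23.3 − 10.1 = 13.2 dB

13.2 dB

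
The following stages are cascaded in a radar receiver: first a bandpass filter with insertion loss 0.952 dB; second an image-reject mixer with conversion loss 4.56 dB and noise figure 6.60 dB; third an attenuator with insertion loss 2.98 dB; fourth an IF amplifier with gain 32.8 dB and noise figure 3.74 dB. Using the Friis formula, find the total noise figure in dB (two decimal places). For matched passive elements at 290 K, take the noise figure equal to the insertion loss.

Convert to linear (a loss of L dB is a gain of −L dB): F_i = 10^(NF_i/10), G_i = 10^(G_i,dB/10)
  Stage 1: F_1 = 10^(0.952/10) = 1.245, G_1 = 10^(−0.952/10) = 0.8032
  Stage 2: F_2 = 10^(6.60/10) = 4.571, G_2 = 10^(−4.56/10) = 0.3499
  Stage 3: F_3 = 10^(2.98/10) = 1.986, G_3 = 10^(−2.98/10) = 0.5035
  Stage 4: F_4 = 10^(3.74/10) = 2.366, G_4 = 10^(32.8/10) = 1905
Friis cascade:
  F = 1.245 + (4.571 − 1)/0.8032 + (1.986 − 1)/0.2811 + (2.366 − 1)/0.1415 = 18.85
NF = 10 log₁₀(18.85) = 12.75 dB

12.75 dB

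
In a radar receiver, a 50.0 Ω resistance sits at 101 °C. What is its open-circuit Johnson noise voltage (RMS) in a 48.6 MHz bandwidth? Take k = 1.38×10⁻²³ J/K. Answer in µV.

7.08 µV

T = 101 °C + 273.15 = 374.15 K
V_n = √(4kTRB)
4kTRB = 4 × 1.38×10⁻²³ × 374.15 × 5.00×10¹ × 4.86×10⁷ = 5.02×10⁻¹¹ V²
V_n = √(5.02×10⁻¹¹) = 7.08×10⁻⁶ V = 7.08 µV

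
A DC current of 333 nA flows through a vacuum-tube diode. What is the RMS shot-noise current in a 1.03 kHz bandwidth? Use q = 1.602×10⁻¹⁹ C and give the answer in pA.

I_n = √(2qI·B)
2qI·B = 2 × 1.602×10⁻¹⁹ × 3.33×10⁻⁷ × 1.03×10³ = 1.10×10⁻²² A²
I_n = √(1.10×10⁻²²) = 1.05×10⁻¹¹ A = 10.5 pA

10.5 pA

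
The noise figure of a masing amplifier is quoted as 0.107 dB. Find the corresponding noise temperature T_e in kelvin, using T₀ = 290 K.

F = 10^(0.107/10) = 1.02494
T_e = (F − 1)·T₀ = (1.02494 − 1) × 290 = 7.23 K

7.23 K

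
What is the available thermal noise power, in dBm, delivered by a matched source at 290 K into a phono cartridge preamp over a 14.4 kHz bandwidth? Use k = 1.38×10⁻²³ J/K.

P_n = kTB = 1.38×10⁻²³ × 290 × 1.44×10⁴ = 5.76×10⁻¹⁷ W
In dBm: 10 log₁₀(5.76×10⁻¹⁷ / 10⁻³) = −132.4 dBm

−132.4 dBm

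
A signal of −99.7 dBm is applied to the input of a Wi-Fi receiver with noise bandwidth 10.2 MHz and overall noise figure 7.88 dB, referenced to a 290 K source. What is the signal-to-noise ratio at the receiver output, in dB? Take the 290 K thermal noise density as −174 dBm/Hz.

Noise floor: N = −174 + 10 log₁₀(B) + NF
10 log₁₀(1.02×10⁷) = 70.09 dB
N = −174 + 70.09 + 7.88 = −96.03 dBm
SNR = P_sig − N = −99.7 − (−96.03) = −3.67 dB → −3.7 dB

−3.7 dB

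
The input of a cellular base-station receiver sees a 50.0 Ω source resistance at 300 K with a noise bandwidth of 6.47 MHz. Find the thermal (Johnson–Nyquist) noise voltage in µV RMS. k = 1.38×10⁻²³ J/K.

V_n = √(4kTRB)
4kTRB = 4 × 1.38×10⁻²³ × 300 × 5.00×10¹ × 6.47×10⁶ = 5.36×10⁻¹² V²
V_n = √(5.36×10⁻¹²) = 2.31×10⁻⁶ V = 2.31 µV

2.31 µV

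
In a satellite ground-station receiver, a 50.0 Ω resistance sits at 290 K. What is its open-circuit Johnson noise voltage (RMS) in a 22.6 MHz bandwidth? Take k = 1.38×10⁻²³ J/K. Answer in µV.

V_n = √(4kTRB)
4kTRB = 4 × 1.38×10⁻²³ × 290 × 5.00×10¹ × 2.26×10⁷ = 1.81×10⁻¹¹ V²
V_n = √(1.81×10⁻¹¹) = 4.25×10⁻⁶ V = 4.25 µV

4.25 µV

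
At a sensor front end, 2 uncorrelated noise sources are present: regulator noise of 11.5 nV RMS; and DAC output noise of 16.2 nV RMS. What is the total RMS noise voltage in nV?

Uncorrelated sources add in power (mean-square): V_tot = √(ΣV_i²)
V_tot = √[(1.15×10⁻⁸)² + (1.62×10⁻⁸)²] = 1.99×10⁻⁸ V = 19.9 nV

19.9 nV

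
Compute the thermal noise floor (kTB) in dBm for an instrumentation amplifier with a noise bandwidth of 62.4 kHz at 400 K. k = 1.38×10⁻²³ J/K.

−124.6 dBm

P_n = kTB = 1.38×10⁻²³ × 400 × 6.24×10⁴ = 3.44×10⁻¹⁶ W
In dBm: 10 log₁₀(3.44×10⁻¹⁶ / 10⁻³) = −124.6 dBm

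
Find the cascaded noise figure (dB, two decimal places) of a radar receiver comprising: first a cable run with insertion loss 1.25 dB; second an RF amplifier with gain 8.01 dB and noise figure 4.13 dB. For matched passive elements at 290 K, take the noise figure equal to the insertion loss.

Convert to linear (a loss of L dB is a gain of −L dB): F_i = 10^(NF_i/10), G_i = 10^(G_i,dB/10)
  Stage 1: F_1 = 10^(1.25/10) = 1.334, G_1 = 10^(−1.25/10) = 0.7499
  Stage 2: F_2 = 10^(4.13/10) = 2.588, G_2 = 10^(8.01/10) = 6.324
Friis cascade:
  F = 1.334 + (2.588 − 1)/0.7499 = 3.451
NF = 10 log₁₀(3.451) = 5.38 dB

5.38 dB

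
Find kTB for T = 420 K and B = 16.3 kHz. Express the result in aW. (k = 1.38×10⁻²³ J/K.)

94.5 aW

P_n = kTB = 1.38×10⁻²³ × 420 × 1.63×10⁴ = 9.45×10⁻¹⁷ W = 94.5 aW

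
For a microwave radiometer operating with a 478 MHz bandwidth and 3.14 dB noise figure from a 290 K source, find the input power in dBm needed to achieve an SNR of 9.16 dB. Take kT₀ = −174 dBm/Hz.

Sensitivity = −174 + 10 log₁₀(B) + NF + SNR_min
= −174 + 86.79 + 3.14 + 9.16
= −74.91 dBm → −74.9 dBm

−74.9 dBm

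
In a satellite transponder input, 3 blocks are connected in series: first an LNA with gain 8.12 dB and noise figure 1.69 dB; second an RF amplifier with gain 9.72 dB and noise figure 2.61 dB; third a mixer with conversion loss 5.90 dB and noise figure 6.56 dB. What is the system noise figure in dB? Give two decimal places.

2.20 dB

Convert to linear (a loss of L dB is a gain of −L dB): F_i = 10^(NF_i/10), G_i = 10^(G_i,dB/10)
  Stage 1: F_1 = 10^(1.69/10) = 1.476, G_1 = 10^(8.12/10) = 6.486
  Stage 2: F_2 = 10^(2.61/10) = 1.824, G_2 = 10^(9.72/10) = 9.376
  Stage 3: F_3 = 10^(6.56/10) = 4.529, G_3 = 10^(−5.90/10) = 0.2570
Friis cascade:
  F = 1.476 + (1.824 − 1)/6.486 + (4.529 − 1)/60.81 = 1.661
NF = 10 log₁₀(1.661) = 2.20 dB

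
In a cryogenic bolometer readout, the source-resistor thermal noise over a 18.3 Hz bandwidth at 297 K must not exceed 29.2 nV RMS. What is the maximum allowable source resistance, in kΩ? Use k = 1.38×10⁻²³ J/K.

2.84 kΩ

Johnson–Nyquist: V_n = √(4kTRB) ⇒ R = V_n² / (4kTB)
4kTB = 4 × 1.38×10⁻²³ × 297 × 1.83×10¹ = 3.00×10⁻¹⁹
R = (2.92×10⁻⁸)² / 3.00×10⁻¹⁹ = 2.84×10³ Ω = 2.84 kΩ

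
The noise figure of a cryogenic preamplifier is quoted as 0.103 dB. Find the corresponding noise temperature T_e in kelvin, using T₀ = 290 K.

F = 10^(0.103/10) = 1.024
T_e = (F − 1)·T₀ = (1.024 − 1) × 290 = 6.96 K

6.96 K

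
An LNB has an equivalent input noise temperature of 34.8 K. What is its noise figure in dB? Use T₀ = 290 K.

F = 1 + T_e/T₀ = 1 + 34.8/290 = 1.12
NF = 10 log₁₀(1.12) = 0.492 dB

0.492 dB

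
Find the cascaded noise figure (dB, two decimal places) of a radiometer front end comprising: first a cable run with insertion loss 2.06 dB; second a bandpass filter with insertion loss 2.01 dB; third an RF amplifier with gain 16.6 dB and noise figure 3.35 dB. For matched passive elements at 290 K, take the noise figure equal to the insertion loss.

Convert to linear (a loss of L dB is a gain of −L dB): F_i = 10^(NF_i/10), G_i = 10^(G_i,dB/10)
  Stage 1: F_1 = 10^(2.06/10) = 1.607, G_1 = 10^(−2.06/10) = 0.6223
  Stage 2: F_2 = 10^(2.01/10) = 1.589, G_2 = 10^(−2.01/10) = 0.6295
  Stage 3: F_3 = 10^(3.35/10) = 2.163, G_3 = 10^(16.6/10) = 45.71
Friis cascade:
  F = 1.607 + (1.589 − 1)/0.6223 + (2.163 − 1)/0.3917 = 5.521
NF = 10 log₁₀(5.521) = 7.42 dB

7.42 dB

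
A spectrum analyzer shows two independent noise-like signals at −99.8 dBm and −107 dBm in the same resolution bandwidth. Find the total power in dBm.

Convert to linear, add, convert back:
P₁ = 1.05×10⁻¹³ W, P₂ = 2.00×10⁻¹⁴ W
P_tot = 1.25×10⁻¹³ W → 10 log₁₀(P_tot / 10⁻³) = −99.0 dBm

−99.0 dBm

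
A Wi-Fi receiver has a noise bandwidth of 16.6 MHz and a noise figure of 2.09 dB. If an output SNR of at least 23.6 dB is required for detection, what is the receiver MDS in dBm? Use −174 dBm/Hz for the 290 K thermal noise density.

−76.1 dBm

Sensitivity = −174 + 10 log₁₀(B) + NF + SNR_min
= −174 + 72.2 + 2.09 + 23.6
= −76.11 dBm → −76.1 dBm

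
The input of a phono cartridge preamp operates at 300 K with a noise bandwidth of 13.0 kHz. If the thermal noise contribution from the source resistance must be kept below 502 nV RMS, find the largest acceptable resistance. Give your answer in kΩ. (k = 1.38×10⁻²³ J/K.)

1.17 kΩ

Johnson–Nyquist: V_n = √(4kTRB) ⇒ R = V_n² / (4kTB)
4kTB = 4 × 1.38×10⁻²³ × 300 × 1.30×10⁴ = 2.15×10⁻¹⁶
R = (5.02×10⁻⁷)² / 2.15×10⁻¹⁶ = 1.17×10³ Ω = 1.17 kΩ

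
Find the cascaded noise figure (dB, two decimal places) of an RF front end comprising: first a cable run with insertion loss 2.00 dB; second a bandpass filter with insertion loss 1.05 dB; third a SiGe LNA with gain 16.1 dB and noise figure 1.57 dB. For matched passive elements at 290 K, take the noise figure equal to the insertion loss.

Convert to linear (a loss of L dB is a gain of −L dB): F_i = 10^(NF_i/10), G_i = 10^(G_i,dB/10)
  Stage 1: F_1 = 10^(2.00/10) = 1.585, G_1 = 10^(−2.00/10) = 0.6310
  Stage 2: F_2 = 10^(1.05/10) = 1.274, G_2 = 10^(−1.05/10) = 0.7852
  Stage 3: F_3 = 10^(1.57/10) = 1.435, G_3 = 10^(16.1/10) = 40.74
Friis cascade:
  F = 1.585 + (1.274 − 1)/0.6310 + (1.435 − 1)/0.4955 = 2.897
NF = 10 log₁₀(2.897) = 4.62 dB

4.62 dB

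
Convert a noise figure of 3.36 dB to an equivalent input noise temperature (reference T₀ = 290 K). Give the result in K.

F = 10^(3.36/10) = 2.1677
T_e = (F − 1)·T₀ = (2.1677 − 1) × 290 = 339 K

339 K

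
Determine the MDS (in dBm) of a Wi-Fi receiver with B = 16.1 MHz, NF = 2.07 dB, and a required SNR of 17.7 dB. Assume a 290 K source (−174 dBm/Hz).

Sensitivity = −174 + 10 log₁₀(B) + NF + SNR_min
= −174 + 72.07 + 2.07 + 17.7
= −82.16 dBm → −82.2 dBm

−82.2 dBm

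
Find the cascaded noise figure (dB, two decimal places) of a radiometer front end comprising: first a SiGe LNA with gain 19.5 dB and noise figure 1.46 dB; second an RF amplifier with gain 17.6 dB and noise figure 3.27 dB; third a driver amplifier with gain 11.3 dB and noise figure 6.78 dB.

Convert to linear (a loss of L dB is a gain of −L dB): F_i = 10^(NF_i/10), G_i = 10^(G_i,dB/10)
  Stage 1: F_1 = 10^(1.46/10) = 1.400, G_1 = 10^(19.5/10) = 89.13
  Stage 2: F_2 = 10^(3.27/10) = 2.123, G_2 = 10^(17.6/10) = 57.54
  Stage 3: F_3 = 10^(6.78/10) = 4.764, G_3 = 10^(11.3/10) = 13.49
Friis cascade:
  F = 1.400 + (2.123 − 1)/89.13 + (4.764 − 1)/5129 = 1.413
NF = 10 log₁₀(1.413) = 1.50 dB

1.50 dB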